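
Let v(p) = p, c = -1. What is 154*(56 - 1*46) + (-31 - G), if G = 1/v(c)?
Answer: 1510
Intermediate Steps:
G = -1 (G = 1/(-1) = -1)
154*(56 - 1*46) + (-31 - G) = 154*(56 - 1*46) + (-31 - 1*(-1)) = 154*(56 - 46) + (-31 + 1) = 154*10 - 30 = 1540 - 30 = 1510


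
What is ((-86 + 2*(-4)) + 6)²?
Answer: 7744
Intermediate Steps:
((-86 + 2*(-4)) + 6)² = ((-86 - 8) + 6)² = (-94 + 6)² = (-88)² = 7744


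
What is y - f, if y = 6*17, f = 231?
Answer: -129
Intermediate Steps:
y = 102
y - f = 102 - 1*231 = 102 - 231 = -129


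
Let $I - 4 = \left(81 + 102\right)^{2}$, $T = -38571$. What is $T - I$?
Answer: $-72064$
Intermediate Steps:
$I = 33493$ ($I = 4 + \left(81 + 102\right)^{2} = 4 + 183^{2} = 4 + 33489 = 33493$)
$T - I = -38571 - 33493 = -72064$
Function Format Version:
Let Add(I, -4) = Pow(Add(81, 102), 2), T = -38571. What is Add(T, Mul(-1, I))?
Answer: -72064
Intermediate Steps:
I = 33493 (I = Add(4, Pow(Add(81, 102), 2)) = Add(4, Pow(183, 2)) = Add(4, 33489) = 33493)
Add(T, Mul(-1, I)) = Add(-38571, Mul(-1, 33493)) = Add(-38571, -33493) = -72064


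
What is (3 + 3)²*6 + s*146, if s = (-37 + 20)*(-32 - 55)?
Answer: 216150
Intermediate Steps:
s = 1479 (s = -17*(-87) = 1479)
(3 + 3)²*6 + s*146 = (3 + 3)²*6 + 1479*146 = 6²*6 + 215934 = 36*6 + 215934 = 216 + 215934 = 216150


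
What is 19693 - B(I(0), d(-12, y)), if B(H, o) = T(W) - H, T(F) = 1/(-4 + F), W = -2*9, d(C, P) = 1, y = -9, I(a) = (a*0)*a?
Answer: 433247/22 ≈ 19693.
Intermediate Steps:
I(a) = 0 (I(a) = 0*a = 0)
W = -18
B(H, o) = -1/22 - H (B(H, o) = 1/(-4 - 18) - H = 1/(-22) - H = -1/22 - H)
19693 - B(I(0), d(-12, y)) = 19693 - (-1/22 - 1*0) = 19693 - (-1/22 + 0) = 19693 - 1*(-1/22) = 19693 + 1/22 = 433247/22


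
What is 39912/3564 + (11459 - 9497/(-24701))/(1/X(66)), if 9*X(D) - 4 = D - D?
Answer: 37445845318/7336197 ≈ 5104.3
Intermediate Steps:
X(D) = 4/9 (X(D) = 4/9 + (D - D)/9 = 4/9 + (⅑)*0 = 4/9 + 0 = 4/9)
39912/3564 + (11459 - 9497/(-24701))/(1/X(66)) = 39912/3564 + (11459 - 9497/(-24701))/(1/(4/9)) = 39912*(1/3564) + (11459 - 9497*(-1)/24701)/(9/4) = 3326/297 + (11459 - 1*(-9497/24701))*(4/9) = 3326/297 + (11459 + 9497/24701)*(4/9) = 3326/297 + (283058256/24701)*(4/9) = 3326/297 + 377411008/74103 = 37445845318/7336197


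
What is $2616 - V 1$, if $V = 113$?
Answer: $2503$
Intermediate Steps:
$2616 - V 1 = 2616 - 113 \cdot 1 = 2616 - 113 = 2503$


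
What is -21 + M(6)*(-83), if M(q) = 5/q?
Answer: -541/6 ≈ -90.167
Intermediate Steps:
-21 + M(6)*(-83) = -21 + (5/6)*(-83) = -21 + (5*(⅙))*(-83) = -21 + (⅚)*(-83) = -21 - 415/6 = -541/6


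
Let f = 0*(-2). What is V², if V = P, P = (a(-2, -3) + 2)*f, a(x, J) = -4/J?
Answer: 0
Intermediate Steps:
f = 0
P = 0 (P = (-4/(-3) + 2)*0 = (-4*(-⅓) + 2)*0 = (4/3 + 2)*0 = (10/3)*0 = 0)
V = 0
V² = 0² = 0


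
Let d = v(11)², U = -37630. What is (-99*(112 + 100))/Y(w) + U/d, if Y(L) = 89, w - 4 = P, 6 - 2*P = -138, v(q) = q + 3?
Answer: -3731359/8722 ≈ -427.81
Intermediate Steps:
v(q) = 3 + q
P = 72 (P = 3 - ½*(-138) = 3 + 69 = 72)
w = 76 (w = 4 + 72 = 76)
d = 196 (d = (3 + 11)² = 14² = 196)
(-99*(112 + 100))/Y(w) + U/d = -99*(112 + 100)/89 - 37630/196 = -99*212*(1/89) - 37630*1/196 = -20988*1/89 - 18815/98 = -20988/89 - 18815/98 = -3731359/8722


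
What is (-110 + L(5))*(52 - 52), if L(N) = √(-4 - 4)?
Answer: 0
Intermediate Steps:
L(N) = 2*I*√2 (L(N) = √(-8) = 2*I*√2)
(-110 + L(5))*(52 - 52) = (-110 + 2*I*√2)*(52 - 52) = (-110 + 2*I*√2)*0 = 0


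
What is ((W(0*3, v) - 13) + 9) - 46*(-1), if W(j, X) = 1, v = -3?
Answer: 43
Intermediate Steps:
((W(0*3, v) - 13) + 9) - 46*(-1) = ((1 - 13) + 9) - 46*(-1) = (-12 + 9) + 46 = -3 + 46 = 43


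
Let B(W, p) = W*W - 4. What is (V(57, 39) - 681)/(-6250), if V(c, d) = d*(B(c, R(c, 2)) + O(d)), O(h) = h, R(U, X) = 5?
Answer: -25479/1250 ≈ -20.383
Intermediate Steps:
B(W, p) = -4 + W**2 (B(W, p) = W**2 - 4 = -4 + W**2)
V(c, d) = d*(-4 + d + c**2) (V(c, d) = d*((-4 + c**2) + d) = d*(-4 + d + c**2))
(V(57, 39) - 681)/(-6250) = (39*(-4 + 39 + 57**2) - 681)/(-6250) = (39*(-4 + 39 + 3249) - 681)*(-1/6250) = (39*3284 - 681)*(-1/6250) = (128076 - 681)*(-1/6250) = 127395*(-1/6250) = -25479/1250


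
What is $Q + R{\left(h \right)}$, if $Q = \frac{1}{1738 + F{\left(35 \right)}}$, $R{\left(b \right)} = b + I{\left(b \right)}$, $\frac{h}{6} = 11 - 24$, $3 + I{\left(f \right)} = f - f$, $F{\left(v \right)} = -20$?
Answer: $- \frac{139157}{1718} \approx -80.999$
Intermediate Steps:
$I{\left(f \right)} = -3$ ($I{\left(f \right)} = -3 + \left(f - f\right) = -3 + 0 = -3$)
$h = -78$ ($h = 6 \left(11 - 24\right) = 6 \left(-13\right) = -78$)
$R{\left(b \right)} = -3 + b$ ($R{\left(b \right)} = b - 3 = -3 + b$)
$Q = \frac{1}{1718}$ ($Q = \frac{1}{1738 - 20} = \frac{1}{1718} \approx 0.00058207$)
$Q + R{\left(h \right)} = \frac{1}{1718} - 81 = - \frac{139157}{1718}$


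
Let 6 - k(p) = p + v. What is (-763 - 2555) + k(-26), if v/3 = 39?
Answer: -3403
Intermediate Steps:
v = 117 (v = 3*39 = 117)
k(p) = -111 - p (k(p) = 6 - (p + 117) = 6 - (117 + p) = 6 + (-117 - p) = -111 - p)
(-763 - 2555) + k(-26) = (-763 - 2555) + (-111 - 1*(-26)) = -3318 + (-111 + 26) = -3318 - 85 = -3403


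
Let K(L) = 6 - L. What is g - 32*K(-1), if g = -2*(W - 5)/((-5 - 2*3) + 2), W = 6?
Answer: -2014/9 ≈ -223.78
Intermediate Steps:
g = 2/9 (g = -2*(6 - 5)/((-5 - 2*3) + 2) = -2/((-5 - 6) + 2) = -2/(-11 + 2) = -2/(-9) = -2*(-1)/9 = -2*(-⅑) = 2/9 ≈ 0.22222)
g - 32*K(-1) = 2/9 - 32*(6 - 1*(-1)) = 2/9 - 32*(6 + 1) = 2/9 - 32*7 = 2/9 - 224 = -2014/9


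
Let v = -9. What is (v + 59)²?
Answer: 2500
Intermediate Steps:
(v + 59)² = (-9 + 59)² = 50² = 2500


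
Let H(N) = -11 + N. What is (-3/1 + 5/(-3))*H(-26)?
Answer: 518/3 ≈ 172.67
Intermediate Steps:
(-3/1 + 5/(-3))*H(-26) = (-3/1 + 5/(-3))*(-11 - 26) = (-3*1 + 5*(-⅓))*(-37) = (-3 - 5/3)*(-37) = -14/3*(-37) = 518/3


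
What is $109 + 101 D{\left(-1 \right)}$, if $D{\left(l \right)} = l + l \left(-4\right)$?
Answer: $412$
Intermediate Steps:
$D{\left(l \right)} = - 3 l$ ($D{\left(l \right)} = l - 4 l = - 3 l$)
$109 + 101 D{\left(-1 \right)} = 109 + 101 \left(\left(-3\right) \left(-1\right)\right) = 109 + 101 \cdot 3 = 109 + 303 = 412$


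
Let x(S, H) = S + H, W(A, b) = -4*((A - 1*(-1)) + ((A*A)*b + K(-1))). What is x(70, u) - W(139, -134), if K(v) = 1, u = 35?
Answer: -10355387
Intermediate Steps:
W(A, b) = -8 - 4*A - 4*b*A² (W(A, b) = -4*((A - 1*(-1)) + ((A*A)*b + 1)) = -4*((A + 1) + (A²*b + 1)) = -4*((1 + A) + (b*A² + 1)) = -4*((1 + A) + (1 + b*A²)) = -4*(2 + A + b*A²) = -8 - 4*A - 4*b*A²)
x(S, H) = H + S
x(70, u) - W(139, -134) = (35 + 70) - (-8 - 4*139 - 4*(-134)*139²) = 105 - (-8 - 556 - 4*(-134)*19321) = 105 - (-8 - 556 + 10356056) = 105 - 1*10355492 = 105 - 10355492 = -10355387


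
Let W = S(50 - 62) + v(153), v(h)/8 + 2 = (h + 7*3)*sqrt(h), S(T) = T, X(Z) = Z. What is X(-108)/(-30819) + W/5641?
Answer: -84568/57949993 + 4176*sqrt(17)/5641 ≈ 3.0509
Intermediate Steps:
v(h) = -16 + 8*sqrt(h)*(21 + h) (v(h) = -16 + 8*((h + 7*3)*sqrt(h)) = -16 + 8*((h + 21)*sqrt(h)) = -16 + 8*((21 + h)*sqrt(h)) = -16 + 8*(sqrt(h)*(21 + h)) = -16 + 8*sqrt(h)*(21 + h))
W = -28 + 4176*sqrt(17) (W = (50 - 62) + (-16 + 8*153**(3/2) + 168*sqrt(153)) = -12 + (-16 + 8*(459*sqrt(17)) + 168*(3*sqrt(17))) = -12 + (-16 + 3672*sqrt(17) + 504*sqrt(17)) = -12 + (-16 + 4176*sqrt(17)) = -28 + 4176*sqrt(17) ≈ 17190.)
X(-108)/(-30819) + W/5641 = -108/(-30819) + (-28 + 4176*sqrt(17))/5641 = -108*(-1/30819) + (-28 + 4176*sqrt(17))*(1/5641) = 36/10273 + (-28/5641 + 4176*sqrt(17)/5641) = -84568/57949993 + 4176*sqrt(17)/5641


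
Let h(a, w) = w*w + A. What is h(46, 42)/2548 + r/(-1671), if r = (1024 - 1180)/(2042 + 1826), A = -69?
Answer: 912992329/1372401212 ≈ 0.66525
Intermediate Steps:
h(a, w) = -69 + w² (h(a, w) = w*w - 69 = w² - 69 = -69 + w²)
r = -39/967 (r = -156/3868 = -156*1/3868 = -39/967 ≈ -0.040331)
h(46, 42)/2548 + r/(-1671) = (-69 + 42²)/2548 - 39/967/(-1671) = (-69 + 1764)*(1/2548) - 39/967*(-1/1671) = 1695*(1/2548) + 13/538619 = 1695/2548 + 13/538619 = 912992329/1372401212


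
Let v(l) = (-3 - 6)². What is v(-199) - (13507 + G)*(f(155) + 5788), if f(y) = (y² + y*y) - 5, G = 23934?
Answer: -2015561272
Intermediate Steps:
f(y) = -5 + 2*y² (f(y) = (y² + y²) - 5 = 2*y² - 5 = -5 + 2*y²)
v(l) = 81 (v(l) = (-9)² = 81)
v(-199) - (13507 + G)*(f(155) + 5788) = 81 - (13507 + 23934)*((-5 + 2*155²) + 5788) = 81 - 37441*((-5 + 2*24025) + 5788) = 81 - 37441*((-5 + 48050) + 5788) = 81 - 37441*(48045 + 5788) = 81 - 37441*53833 = 81 - 1*2015561353 = 81 - 2015561353 = -2015561272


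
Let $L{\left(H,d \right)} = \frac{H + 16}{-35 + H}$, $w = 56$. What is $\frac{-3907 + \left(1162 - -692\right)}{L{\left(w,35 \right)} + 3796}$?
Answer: $- \frac{14371}{26596} \approx -0.54034$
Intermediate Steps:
$L{\left(H,d \right)} = \frac{16 + H}{-35 + H}$
$\frac{-3907 + \left(1162 - -692\right)}{L{\left(w,35 \right)} + 3796} = \frac{-3907 + \left(1162 - -692\right)}{\frac{16 + 56}{-35 + 56} + 3796} = \frac{-3907 + \left(1162 + 692\right)}{\frac{1}{21} \cdot 72 + 3796} = \frac{-3907 + 1854}{\frac{1}{21} \cdot 72 + 3796} = - \frac{2053}{\frac{24}{7} + 3796} = - \frac{2053}{\frac{26596}{7}} = \left(-2053\right) \frac{7}{26596} = - \frac{14371}{26596}$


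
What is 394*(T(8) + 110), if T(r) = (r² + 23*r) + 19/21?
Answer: 2969578/21 ≈ 1.4141e+5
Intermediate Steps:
T(r) = 19/21 + r² + 23*r (T(r) = (r² + 23*r) + 19*(1/21) = (r² + 23*r) + 19/21 = 19/21 + r² + 23*r)
394*(T(8) + 110) = 394*((19/21 + 8² + 23*8) + 110) = 394*((19/21 + 64 + 184) + 110) = 394*(5227/21 + 110) = 394*(7537/21) = 2969578/21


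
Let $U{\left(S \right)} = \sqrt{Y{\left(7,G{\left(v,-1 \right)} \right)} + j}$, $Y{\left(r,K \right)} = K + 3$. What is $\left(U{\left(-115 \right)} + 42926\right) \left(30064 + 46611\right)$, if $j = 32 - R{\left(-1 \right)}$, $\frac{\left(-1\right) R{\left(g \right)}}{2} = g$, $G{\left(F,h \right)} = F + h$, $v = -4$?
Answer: $3291351050 + 153350 \sqrt{7} \approx 3.2918 \cdot 10^{9}$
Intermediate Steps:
$R{\left(g \right)} = - 2 g$
$Y{\left(r,K \right)} = 3 + K$
$j = 30$ ($j = 32 - \left(-2\right) \left(-1\right) = 32 - 2 = 30$)
$U{\left(S \right)} = 2 \sqrt{7}$ ($U{\left(S \right)} = \sqrt{\left(3 - 5\right) + 30} = \sqrt{-2 + 30} = \sqrt{28} = 2 \sqrt{7}$)
$\left(U{\left(-115 \right)} + 42926\right) \left(30064 + 46611\right) = \left(2 \sqrt{7} + 42926\right) \left(30064 + 46611\right) = \left(42926 + 2 \sqrt{7}\right) 76675 = 3291351050 + 153350 \sqrt{7}$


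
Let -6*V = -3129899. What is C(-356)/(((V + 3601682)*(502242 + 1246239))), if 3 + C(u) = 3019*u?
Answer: -2149534/14419134734557 ≈ -1.4908e-7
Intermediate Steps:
V = 3129899/6 (V = -⅙*(-3129899) = 3129899/6 ≈ 5.2165e+5)
C(u) = -3 + 3019*u
C(-356)/(((V + 3601682)*(502242 + 1246239))) = (-3 + 3019*(-356))/(((3129899/6 + 3601682)*(502242 + 1246239))) = (-3 - 1074764)/(((24739991/6)*1748481)) = -1074767/14419134734557/2 = -1074767*2/14419134734557 = -2149534/14419134734557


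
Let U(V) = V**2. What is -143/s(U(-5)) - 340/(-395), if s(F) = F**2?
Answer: 31203/49375 ≈ 0.63196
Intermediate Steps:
-143/s(U(-5)) - 340/(-395) = -143/(((-5)**2)**2) - 340/(-395) = -143/(25**2) - 340*(-1/395) = -143/625 + 68/79 = 31203/49375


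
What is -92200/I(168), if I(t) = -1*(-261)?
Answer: -92200/261 ≈ -353.26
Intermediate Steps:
I(t) = 261
-92200/I(168) = -92200/261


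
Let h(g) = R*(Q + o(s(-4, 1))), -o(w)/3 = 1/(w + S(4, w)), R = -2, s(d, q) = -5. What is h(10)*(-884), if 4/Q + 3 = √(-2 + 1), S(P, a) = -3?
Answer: -7293/5 - 3536*I/5 ≈ -1458.6 - 707.2*I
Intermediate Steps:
Q = 2*(-3 - I)/5 (Q = 4/(-3 + √(-2 + 1)) = 4/(-3 + √(-1)) = 4/(-3 + I) = 4*((-3 - I)/10) = 2*(-3 - I)/5 ≈ -1.2 - 0.4*I)
o(w) = -3/(-3 + w) (o(w) = -3/(w - 3) = -3/(-3 + w))
h(g) = 33/20 + 4*I/5 (h(g) = -2*((-6/5 - 2*I/5) - 3/(-3 - 5)) = -2*((-6/5 - 2*I/5) - 3/(-8)) = -2*((-6/5 - 2*I/5) - 3*(-⅛)) = -2*((-6/5 - 2*I/5) + 3/8) = -2*(-33/40 - 2*I/5) = 33/20 + 4*I/5)
h(10)*(-884) = (33/20 + 4*I/5)*(-884) = -7293/5 - 3536*I/5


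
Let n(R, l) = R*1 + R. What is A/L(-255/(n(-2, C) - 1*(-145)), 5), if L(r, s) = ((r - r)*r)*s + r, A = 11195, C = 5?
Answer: -105233/17 ≈ -6190.2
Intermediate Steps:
n(R, l) = 2*R (n(R, l) = R + R = 2*R)
L(r, s) = r (L(r, s) = (0*r)*s + r = 0*s + r = 0 + r = r)
A/L(-255/(n(-2, C) - 1*(-145)), 5) = 11195/((-255/(2*(-2) - 1*(-145)))) = 11195/((-255/(-4 + 145))) = 11195/((-255/141)) = 11195/((-255*1/141)) = 11195/(-85/47) = 11195*(-47/85) = -105233/17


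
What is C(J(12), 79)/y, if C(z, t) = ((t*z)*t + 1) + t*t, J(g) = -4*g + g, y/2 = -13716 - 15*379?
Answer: 109217/19401 ≈ 5.6295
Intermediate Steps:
y = -38802 (y = 2*(-13716 - 15*379) = 2*(-13716 - 5685) = 2*(-19401) = -38802)
J(g) = -3*g
C(z, t) = 1 + t**2 + z*t**2 (C(z, t) = (z*t**2 + 1) + t**2 = (1 + z*t**2) + t**2 = 1 + t**2 + z*t**2)
C(J(12), 79)/y = (1 + 79**2 - 3*12*79**2)/(-38802) = (1 + 6241 - 36*6241)*(-1/38802) = (1 + 6241 - 224676)*(-1/38802) = -218434*(-1/38802) = 109217/19401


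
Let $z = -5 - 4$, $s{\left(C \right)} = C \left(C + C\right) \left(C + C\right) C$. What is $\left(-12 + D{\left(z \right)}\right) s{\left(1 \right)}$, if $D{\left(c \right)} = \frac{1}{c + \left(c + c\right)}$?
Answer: $- \frac{1300}{27} \approx -48.148$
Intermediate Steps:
$s{\left(C \right)} = 4 C^{4}$ ($s{\left(C \right)} = C 2 C 2 C C = C 4 C^{2} C = 4 C^{3} C = 4 C^{4}$)
$z = -9$ ($z = -5 - 4 = -9$)
$D{\left(c \right)} = \frac{1}{3 c}$ ($D{\left(c \right)} = \frac{1}{c + 2 c} = \frac{1}{3 c}$)
$\left(-12 + D{\left(z \right)}\right) s{\left(1 \right)} = \left(-12 + \frac{1}{3 \left(-9\right)}\right) 4 \cdot 1^{4} = \left(-12 + \frac{1}{3} \left(- \frac{1}{9}\right)\right) 4 \cdot 1 = \left(-12 - \frac{1}{27}\right) 4 = \left(- \frac{325}{27}\right) 4 = - \frac{1300}{27}$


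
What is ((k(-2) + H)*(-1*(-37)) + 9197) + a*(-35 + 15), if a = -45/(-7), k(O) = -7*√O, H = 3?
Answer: 64256/7 - 259*I*√2 ≈ 9179.4 - 366.28*I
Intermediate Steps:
a = 45/7 (a = -45*(-1)/7 = -5*(-9/7) = 45/7 ≈ 6.4286)
((k(-2) + H)*(-1*(-37)) + 9197) + a*(-35 + 15) = ((-7*I*√2 + 3)*(-1*(-37)) + 9197) + 45*(-35 + 15)/7 = ((-7*I*√2 + 3)*37 + 9197) + (45/7)*(-20) = ((-7*I*√2 + 3)*37 + 9197) - 900/7 = ((3 - 7*I*√2)*37 + 9197) - 900/7 = ((111 - 259*I*√2) + 9197) - 900/7 = (9308 - 259*I*√2) - 900/7 = 64256/7 - 259*I*√2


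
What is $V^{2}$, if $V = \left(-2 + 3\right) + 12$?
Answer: $169$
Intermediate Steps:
$V = 13$ ($V = 1 + 12 = 13$)
$V^{2} = 13^{2} = 169$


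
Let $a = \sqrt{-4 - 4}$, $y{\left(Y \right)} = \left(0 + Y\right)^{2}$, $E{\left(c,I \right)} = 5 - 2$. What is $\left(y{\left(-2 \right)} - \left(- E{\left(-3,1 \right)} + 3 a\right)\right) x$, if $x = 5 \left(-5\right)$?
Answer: $-175 + 150 i \sqrt{2} \approx -175.0 + 212.13 i$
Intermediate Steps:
$E{\left(c,I \right)} = 3$
$x = -25$
$y{\left(Y \right)} = Y^{2}$
$a = 2 i \sqrt{2}$ ($a = \sqrt{-8} = 2 i \sqrt{2} \approx 2.8284 i$)
$\left(y{\left(-2 \right)} - \left(- E{\left(-3,1 \right)} + 3 a\right)\right) x = \left(\left(-2\right)^{2} + \left(3 - 3 \cdot 2 i \sqrt{2}\right)\right) \left(-25\right) = \left(4 + \left(3 - 6 i \sqrt{2}\right)\right) \left(-25\right) = \left(7 - 6 i \sqrt{2}\right) \left(-25\right) = -175 + 150 i \sqrt{2}$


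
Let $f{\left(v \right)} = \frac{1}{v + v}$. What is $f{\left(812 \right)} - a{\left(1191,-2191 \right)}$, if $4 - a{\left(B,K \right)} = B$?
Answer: $\frac{1927689}{1624} \approx 1187.0$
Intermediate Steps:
$f{\left(v \right)} = \frac{1}{2 v}$
$a{\left(B,K \right)} = 4 - B$
$f{\left(812 \right)} - a{\left(1191,-2191 \right)} = \frac{1}{2 \cdot 812} - \left(4 - 1191\right) = \frac{1}{2} \cdot \frac{1}{812} - \left(4 - 1191\right) = \frac{1}{1624} - -1187 = \frac{1}{1624} + 1187 = \frac{1927689}{1624}$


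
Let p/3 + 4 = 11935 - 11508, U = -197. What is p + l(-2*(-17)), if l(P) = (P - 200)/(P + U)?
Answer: 207013/163 ≈ 1270.0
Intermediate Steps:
l(P) = (-200 + P)/(-197 + P) (l(P) = (P - 200)/(P - 197) = (-200 + P)/(-197 + P))
p = 1269 (p = -12 + 3*(11935 - 11508) = -12 + 3*427 = -12 + 1281 = 1269)
p + l(-2*(-17)) = 1269 + (-200 - 2*(-17))/(-197 - 2*(-17)) = 1269 + (-200 + 34)/(-197 + 34) = 1269 - 166/(-163) = 1269 - 1/163*(-166) = 1269 + 166/163 = 207013/163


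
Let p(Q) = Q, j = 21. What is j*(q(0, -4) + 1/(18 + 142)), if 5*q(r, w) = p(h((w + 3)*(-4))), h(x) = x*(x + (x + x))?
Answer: 32277/160 ≈ 201.73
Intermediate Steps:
h(x) = 3*x² (h(x) = x*(x + 2*x) = x*(3*x) = 3*x²)
q(r, w) = 3*(-12 - 4*w)²/5 (q(r, w) = (3*((w + 3)*(-4))²)/5 = (3*((3 + w)*(-4))²)/5 = (3*(-12 - 4*w)²)/5 = 3*(-12 - 4*w)²/5)
j*(q(0, -4) + 1/(18 + 142)) = 21*(48*(3 - 4)²/5 + 1/(18 + 142)) = 21*((48/5)*(-1)² + 1/160) = 21*((48/5)*1 + 1/160) = 21*(48/5 + 1/160) = 21*(1537/160) = 32277/160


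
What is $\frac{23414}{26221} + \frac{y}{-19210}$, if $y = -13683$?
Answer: $\frac{808564883}{503705410} \approx 1.6052$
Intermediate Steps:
$\frac{23414}{26221} + \frac{y}{-19210} = \frac{23414}{26221} - \frac{13683}{-19210} = 23414 \cdot \frac{1}{26221} - - \frac{13683}{19210} = \frac{23414}{26221} + \frac{13683}{19210} = \frac{808564883}{503705410}$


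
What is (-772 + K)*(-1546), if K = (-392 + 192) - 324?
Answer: 2003616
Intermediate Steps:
K = -524 (K = -200 - 324 = -524)
(-772 + K)*(-1546) = (-772 - 524)*(-1546) = -1296*(-1546) = 2003616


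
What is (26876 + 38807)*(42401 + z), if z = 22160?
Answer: 4240560163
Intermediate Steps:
(26876 + 38807)*(42401 + z) = (26876 + 38807)*(42401 + 22160) = 65683*64561 = 4240560163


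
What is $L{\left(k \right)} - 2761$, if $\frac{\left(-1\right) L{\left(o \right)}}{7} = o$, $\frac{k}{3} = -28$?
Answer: $-2173$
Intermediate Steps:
$k = -84$ ($k = 3 \left(-28\right) = -84$)
$L{\left(o \right)} = - 7 o$
$L{\left(k \right)} - 2761 = \left(-7\right) \left(-84\right) - 2761 = 588 - 2761 = -2173$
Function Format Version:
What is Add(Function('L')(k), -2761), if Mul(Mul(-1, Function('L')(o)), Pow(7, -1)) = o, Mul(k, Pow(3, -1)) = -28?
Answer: -2173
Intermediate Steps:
k = -84 (k = Mul(3, -28) = -84)
Function('L')(o) = Mul(-7, o)
Add(Function('L')(k), -2761) = Add(Mul(-7, -84), -2761) = Add(588, -2761) = -2173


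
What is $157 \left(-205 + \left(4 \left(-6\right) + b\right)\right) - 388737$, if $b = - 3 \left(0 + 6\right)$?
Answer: $-427516$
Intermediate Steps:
$b = -18$ ($b = \left(-3\right) 6 = -18$)
$157 \left(-205 + \left(4 \left(-6\right) + b\right)\right) - 388737 = 157 \left(-205 + \left(4 \left(-6\right) - 18\right)\right) - 388737 = 157 \left(-205 - 42\right) - 388737 = 157 \left(-247\right) - 388737 = -38779 - 388737 = -427516$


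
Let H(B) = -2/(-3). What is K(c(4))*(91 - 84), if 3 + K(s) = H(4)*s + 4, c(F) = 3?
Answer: 21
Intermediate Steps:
H(B) = 2/3 (H(B) = -2*(-1/3) = 2/3)
K(s) = 1 + 2*s/3 (K(s) = -3 + (2*s/3 + 4) = -3 + (4 + 2*s/3) = 1 + 2*s/3)
K(c(4))*(91 - 84) = (1 + (2/3)*3)*(91 - 84) = (1 + 2)*7 = 3*7 = 21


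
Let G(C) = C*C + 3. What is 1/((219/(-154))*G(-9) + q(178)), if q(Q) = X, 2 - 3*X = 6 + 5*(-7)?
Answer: -33/3601 ≈ -0.0091641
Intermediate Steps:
G(C) = 3 + C**2 (G(C) = C**2 + 3 = 3 + C**2)
X = 31/3 (X = 2/3 - (6 + 5*(-7))/3 = 2/3 - (6 - 35)/3 = 2/3 - 1/3*(-29) = 2/3 + 29/3 = 31/3 ≈ 10.333)
q(Q) = 31/3
1/((219/(-154))*G(-9) + q(178)) = 1/((219/(-154))*(3 + (-9)**2) + 31/3) = 1/((219*(-1/154))*(3 + 81) + 31/3) = 1/(-219/154*84 + 31/3) = 1/(-1314/11 + 31/3) = 1/(-3601/33) = -33/3601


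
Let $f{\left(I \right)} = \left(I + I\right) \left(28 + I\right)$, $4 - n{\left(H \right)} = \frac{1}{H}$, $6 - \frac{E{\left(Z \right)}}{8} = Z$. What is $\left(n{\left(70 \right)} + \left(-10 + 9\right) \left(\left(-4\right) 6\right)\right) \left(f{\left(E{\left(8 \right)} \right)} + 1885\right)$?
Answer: $\frac{2940459}{70} \approx 42007.0$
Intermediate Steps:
$E{\left(Z \right)} = 48 - 8 Z$
$n{\left(H \right)} = 4 - \frac{1}{H}$
$f{\left(I \right)} = 2 I \left(28 + I\right)$
$\left(n{\left(70 \right)} + \left(-10 + 9\right) \left(\left(-4\right) 6\right)\right) \left(f{\left(E{\left(8 \right)} \right)} + 1885\right) = \left(\left(4 - \frac{1}{70}\right) + \left(-10 + 9\right) \left(\left(-4\right) 6\right)\right) \left(2 \left(48 - 64\right) \left(28 + \left(48 - 64\right)\right) + 1885\right) = \left(\left(4 - \frac{1}{70}\right) - -24\right) \left(2 \left(48 - 64\right) \left(28 + \left(48 - 64\right)\right) + 1885\right) = \left(\left(4 - \frac{1}{70}\right) + 24\right) \left(2 \left(-16\right) \left(28 - 16\right) + 1885\right) = \left(\frac{279}{70} + 24\right) \left(2 \left(-16\right) 12 + 1885\right) = \frac{1959 \left(-384 + 1885\right)}{70} = \frac{1959}{70} \cdot 1501 = \frac{2940459}{70}$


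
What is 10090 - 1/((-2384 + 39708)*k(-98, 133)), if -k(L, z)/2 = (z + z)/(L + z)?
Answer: 28621536165/2836624 ≈ 10090.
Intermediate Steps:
k(L, z) = -4*z/(L + z) (k(L, z) = -2*(z + z)/(L + z) = -2*2*z/(L + z) = -4*z/(L + z))
10090 - 1/((-2384 + 39708)*k(-98, 133)) = 10090 - 1/((-2384 + 39708)*((-4*133/(-98 + 133)))) = 10090 - 1/(37324*((-4*133/35))) = 10090 - 1/(37324*((-4*133*1/35))) = 10090 - 1/(37324*(-76/5)) = 10090 - (-5)/(37324*76) = 10090 - 1*(-5/2836624) = 10090 + 5/2836624 = 28621536165/2836624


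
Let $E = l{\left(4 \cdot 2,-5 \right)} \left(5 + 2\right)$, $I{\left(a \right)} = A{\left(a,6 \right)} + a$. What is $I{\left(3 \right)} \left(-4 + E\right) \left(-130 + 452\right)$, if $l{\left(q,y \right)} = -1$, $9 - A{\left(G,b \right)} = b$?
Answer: $-21252$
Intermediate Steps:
$A{\left(G,b \right)} = 9 - b$
$I{\left(a \right)} = 3 + a$ ($I{\left(a \right)} = \left(9 - 6\right) + a = 3 + a$)
$E = -7$ ($E = - (5 + 2) = \left(-1\right) 7 = -7$)
$I{\left(3 \right)} \left(-4 + E\right) \left(-130 + 452\right) = \left(3 + 3\right) \left(-4 - 7\right) \left(-130 + 452\right) = 6 \left(-11\right) 322 = \left(-66\right) 322 = -21252$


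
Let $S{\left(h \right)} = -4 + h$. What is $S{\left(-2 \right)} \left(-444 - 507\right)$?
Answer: $5706$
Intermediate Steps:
$S{\left(-2 \right)} \left(-444 - 507\right) = \left(-4 - 2\right) \left(-444 - 507\right) = - 6 \left(-444 - 507\right) = \left(-6\right) \left(-951\right) = 5706$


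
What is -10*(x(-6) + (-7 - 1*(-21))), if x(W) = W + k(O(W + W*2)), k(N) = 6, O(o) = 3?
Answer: -140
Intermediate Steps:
x(W) = 6 + W (x(W) = W + 6 = 6 + W)
-10*(x(-6) + (-7 - 1*(-21))) = -10*((6 - 6) + (-7 - 1*(-21))) = -10*(0 + (-7 + 21)) = -10*(0 + 14) = -10*14 = -140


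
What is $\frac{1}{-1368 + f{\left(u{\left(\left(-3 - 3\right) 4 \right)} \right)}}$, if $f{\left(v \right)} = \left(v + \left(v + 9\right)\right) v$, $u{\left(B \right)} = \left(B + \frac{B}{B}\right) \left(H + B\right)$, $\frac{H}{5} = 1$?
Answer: $\frac{1}{384503} \approx 2.6008 \cdot 10^{-6}$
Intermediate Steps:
$H = 5$ ($H = 5 \cdot 1 = 5$)
$u{\left(B \right)} = \left(1 + B\right) \left(5 + B\right)$ ($u{\left(B \right)} = \left(B + \frac{B}{B}\right) \left(5 + B\right) = \left(B + 1\right) \left(5 + B\right) = \left(1 + B\right) \left(5 + B\right)$)
$f{\left(v \right)} = v \left(9 + 2 v\right)$ ($f{\left(v \right)} = \left(v + \left(9 + v\right)\right) v = \left(9 + 2 v\right) v = v \left(9 + 2 v\right)$)
$\frac{1}{-1368 + f{\left(u{\left(\left(-3 - 3\right) 4 \right)} \right)}} = \frac{1}{-1368 + \left(5 + \left(\left(-3 - 3\right) 4\right)^{2} + 6 \left(-3 - 3\right) 4\right) \left(9 + 2 \left(5 + \left(\left(-3 - 3\right) 4\right)^{2} + 6 \left(-3 - 3\right) 4\right)\right)} = \frac{1}{-1368 + \left(5 + \left(\left(-6\right) 4\right)^{2} + 6 \left(\left(-6\right) 4\right)\right) \left(9 + 2 \left(5 + \left(\left(-6\right) 4\right)^{2} + 6 \left(\left(-6\right) 4\right)\right)\right)} = \frac{1}{-1368 + \left(5 + \left(-24\right)^{2} + 6 \left(-24\right)\right) \left(9 + 2 \left(5 + \left(-24\right)^{2} + 6 \left(-24\right)\right)\right)} = \frac{1}{-1368 + \left(5 + 576 - 144\right) \left(9 + 2 \left(5 + 576 - 144\right)\right)} = \frac{1}{-1368 + 437 \left(9 + 2 \cdot 437\right)} = \frac{1}{-1368 + 437 \left(9 + 874\right)} = \frac{1}{-1368 + 437 \cdot 883} = \frac{1}{-1368 + 385871} = \frac{1}{384503}$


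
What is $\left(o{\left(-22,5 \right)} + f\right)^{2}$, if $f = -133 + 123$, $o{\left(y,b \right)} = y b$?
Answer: $14400$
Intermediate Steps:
$o{\left(y,b \right)} = b y$
$f = -10$
$\left(o{\left(-22,5 \right)} + f\right)^{2} = \left(5 \left(-22\right) - 10\right)^{2} = \left(-110 - 10\right)^{2} = \left(-120\right)^{2} = 14400$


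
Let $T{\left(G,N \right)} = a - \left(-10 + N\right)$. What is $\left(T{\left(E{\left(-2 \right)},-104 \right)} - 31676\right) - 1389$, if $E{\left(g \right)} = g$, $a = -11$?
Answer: $-32962$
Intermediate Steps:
$T{\left(G,N \right)} = -1 - N$ ($T{\left(G,N \right)} = -11 - \left(-10 + N\right) = -1 - N$)
$\left(T{\left(E{\left(-2 \right)},-104 \right)} - 31676\right) - 1389 = \left(\left(-1 - -104\right) - 31676\right) - 1389 = \left(\left(-1 + 104\right) - 31676\right) - 1389 = \left(103 - 31676\right) - 1389 = -31573 - 1389 = -32962$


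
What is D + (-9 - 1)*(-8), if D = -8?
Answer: 72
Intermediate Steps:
D + (-9 - 1)*(-8) = -8 + (-9 - 1)*(-8) = -8 - 10*(-8) = -8 + 80 = 72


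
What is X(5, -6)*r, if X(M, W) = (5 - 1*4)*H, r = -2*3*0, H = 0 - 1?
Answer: 0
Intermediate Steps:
H = -1
r = 0 (r = -6*0 = 0)
X(M, W) = -1 (X(M, W) = (5 - 1*4)*(-1) = (5 - 4)*(-1) = 1*(-1) = -1)
X(5, -6)*r = -1*0 = 0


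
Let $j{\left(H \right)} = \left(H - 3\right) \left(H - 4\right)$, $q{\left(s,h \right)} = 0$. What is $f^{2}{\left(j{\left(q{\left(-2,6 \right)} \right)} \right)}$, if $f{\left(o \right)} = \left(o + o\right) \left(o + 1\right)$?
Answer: $97344$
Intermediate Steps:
$j{\left(H \right)} = \left(-4 + H\right) \left(-3 + H\right)$ ($j{\left(H \right)} = \left(-3 + H\right) \left(-4 + H\right) = \left(-4 + H\right) \left(-3 + H\right)$)
$f{\left(o \right)} = 2 o \left(1 + o\right)$
$f^{2}{\left(j{\left(q{\left(-2,6 \right)} \right)} \right)} = \left(2 \left(12 + 0^{2} - 0\right) \left(1 + \left(12 + 0^{2} - 0\right)\right)\right)^{2} = \left(2 \left(12 + 0 + 0\right) \left(1 + \left(12 + 0 + 0\right)\right)\right)^{2} = \left(2 \cdot 12 \left(1 + 12\right)\right)^{2} = \left(2 \cdot 12 \cdot 13\right)^{2} = 312^{2} = 97344$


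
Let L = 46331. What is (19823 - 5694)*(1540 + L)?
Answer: 676369359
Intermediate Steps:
(19823 - 5694)*(1540 + L) = (19823 - 5694)*(1540 + 46331) = 14129*47871 = 676369359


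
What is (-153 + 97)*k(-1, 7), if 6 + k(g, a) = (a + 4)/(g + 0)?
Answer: 952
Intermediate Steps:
k(g, a) = -6 + (4 + a)/g (k(g, a) = -6 + (a + 4)/(g + 0) = -6 + (4 + a)/g)
(-153 + 97)*k(-1, 7) = (-153 + 97)*((4 + 7 - 6*(-1))/(-1)) = -(-56)*(4 + 7 + 6) = -(-56)*17 = -56*(-17) = 952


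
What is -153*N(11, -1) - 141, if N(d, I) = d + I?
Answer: -1671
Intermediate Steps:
N(d, I) = I + d
-153*N(11, -1) - 141 = -153*(-1 + 11) - 141 = -153*10 - 141 = -1530 - 141 = -1671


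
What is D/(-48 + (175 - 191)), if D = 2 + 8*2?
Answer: -9/32 ≈ -0.28125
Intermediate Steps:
D = 18 (D = 2 + 16 = 18)
D/(-48 + (175 - 191)) = 18/(-48 + (175 - 191)) = 18/(-48 - 16) = 18/(-64) = -1/64*18 = -9/32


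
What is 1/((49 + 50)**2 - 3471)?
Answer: 1/6330 ≈ 0.00015798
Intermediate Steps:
1/((49 + 50)**2 - 3471) = 1/(99**2 - 3471) = 1/(9801 - 3471) = 1/6330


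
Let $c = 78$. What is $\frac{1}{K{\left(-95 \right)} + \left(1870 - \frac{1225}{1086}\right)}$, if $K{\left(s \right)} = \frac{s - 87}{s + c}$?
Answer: $\frac{18462}{34700767} \approx 0.00053203$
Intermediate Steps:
$K{\left(s \right)} = \frac{-87 + s}{78 + s}$ ($K{\left(s \right)} = \frac{s - 87}{s + 78} = \frac{-87 + s}{78 + s}$)
$\frac{1}{K{\left(-95 \right)} + \left(1870 - \frac{1225}{1086}\right)} = \frac{1}{\frac{-87 - 95}{78 - 95} + \left(1870 - \frac{1225}{1086}\right)} = \frac{1}{\frac{1}{-17} \left(-182\right) + \left(1870 - 1225 \cdot \frac{1}{1086}\right)} = \frac{1}{\left(- \frac{1}{17}\right) \left(-182\right) + \left(1870 - \frac{1225}{1086}\right)} = \frac{1}{\frac{182}{17} + \left(1870 - \frac{1225}{1086}\right)} = \frac{1}{\frac{182}{17} + \frac{2029595}{1086}} = \frac{1}{\frac{34700767}{18462}} = \frac{18462}{34700767}$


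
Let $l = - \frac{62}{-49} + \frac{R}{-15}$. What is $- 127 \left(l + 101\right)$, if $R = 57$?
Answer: $- \frac{3063748}{245} \approx -12505.0$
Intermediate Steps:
$l = - \frac{621}{245}$ ($l = - \frac{62}{-49} + \frac{57}{-15} = \left(-62\right) \left(- \frac{1}{49}\right) + 57 \left(- \frac{1}{15}\right) = \frac{62}{49} - \frac{19}{5} = - \frac{621}{245} \approx -2.5347$)
$- 127 \left(l + 101\right) = - 127 \left(- \frac{621}{245} + 101\right) = \left(-127\right) \frac{24124}{245} = - \frac{3063748}{245}$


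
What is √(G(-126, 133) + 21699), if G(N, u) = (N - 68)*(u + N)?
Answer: √20341 ≈ 142.62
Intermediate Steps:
G(N, u) = (-68 + N)*(N + u)
√(G(-126, 133) + 21699) = √(((-126)² - 68*(-126) - 68*133 - 126*133) + 21699) = √((15876 + 8568 - 9044 - 16758) + 21699) = √(-1358 + 21699) = √20341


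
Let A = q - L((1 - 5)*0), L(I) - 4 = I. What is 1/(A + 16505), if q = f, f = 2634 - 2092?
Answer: 1/17043 ≈ 5.8675e-5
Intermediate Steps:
f = 542
L(I) = 4 + I
q = 542
A = 538 (A = 542 - (4 + (1 - 5)*0) = 542 - (4 - 4*0) = 542 - (4 + 0) = 542 - 1*4 = 542 - 4 = 538)
1/(A + 16505) = 1/(538 + 16505) = 1/17043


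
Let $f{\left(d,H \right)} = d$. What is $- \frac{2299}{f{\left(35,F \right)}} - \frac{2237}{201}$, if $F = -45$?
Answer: $- \frac{540394}{7035} \approx -76.815$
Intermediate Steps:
$- \frac{2299}{f{\left(35,F \right)}} - \frac{2237}{201} = - \frac{2299}{35} - \frac{2237}{201} = - \frac{540394}{7035}$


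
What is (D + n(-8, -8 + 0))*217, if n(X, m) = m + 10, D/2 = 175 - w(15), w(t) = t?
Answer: 69874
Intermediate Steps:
D = 320 (D = 2*(175 - 1*15) = 2*(175 - 15) = 2*160 = 320)
n(X, m) = 10 + m
(D + n(-8, -8 + 0))*217 = (320 + (10 + (-8 + 0)))*217 = (320 + (10 - 8))*217 = (320 + 2)*217 = 322*217 = 69874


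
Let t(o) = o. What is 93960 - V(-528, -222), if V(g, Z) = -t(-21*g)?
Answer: 105048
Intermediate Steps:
V(g, Z) = 21*g (V(g, Z) = -(-21)*g = 21*g)
93960 - V(-528, -222) = 93960 - 21*(-528) = 93960 - 1*(-11088) = 93960 + 11088 = 105048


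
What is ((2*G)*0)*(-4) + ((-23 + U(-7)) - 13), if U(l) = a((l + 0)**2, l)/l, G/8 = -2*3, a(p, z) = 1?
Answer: -253/7 ≈ -36.143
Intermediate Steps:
G = -48 (G = 8*(-2*3) = 8*(-6) = -48)
U(l) = 1/l
((2*G)*0)*(-4) + ((-23 + U(-7)) - 13) = ((2*(-48))*0)*(-4) + ((-23 + 1/(-7)) - 13) = -96*0*(-4) + ((-23 - 1/7) - 13) = 0*(-4) + (-162/7 - 13) = 0 - 253/7 = -253/7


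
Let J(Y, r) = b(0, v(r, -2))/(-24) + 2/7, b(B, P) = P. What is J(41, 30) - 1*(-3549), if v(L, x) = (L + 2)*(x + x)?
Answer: 74647/21 ≈ 3554.6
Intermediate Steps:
v(L, x) = 2*x*(2 + L) (v(L, x) = (2 + L)*(2*x) = 2*x*(2 + L))
J(Y, r) = 13/21 + r/6 (J(Y, r) = (2*(-2)*(2 + r))/(-24) + 2/7 = (-8 - 4*r)*(-1/24) + 2*(⅐) = (⅓ + r/6) + 2/7 = 13/21 + r/6)
J(41, 30) - 1*(-3549) = (13/21 + (⅙)*30) - 1*(-3549) = (13/21 + 5) + 3549 = 118/21 + 3549 = 74647/21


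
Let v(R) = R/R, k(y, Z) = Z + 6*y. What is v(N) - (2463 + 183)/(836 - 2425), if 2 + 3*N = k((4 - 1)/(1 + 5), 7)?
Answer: 605/227 ≈ 2.6652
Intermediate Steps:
N = 8/3 (N = -2/3 + (7 + 6*((4 - 1)/(1 + 5)))/3 = -2/3 + (7 + 6*(3/6))/3 = -2/3 + (7 + 6*(3*(1/6)))/3 = -2/3 + (7 + 6*(1/2))/3 = -2/3 + (7 + 3)/3 = -2/3 + (1/3)*10 = -2/3 + 10/3 = 8/3 ≈ 2.6667)
v(R) = 1
v(N) - (2463 + 183)/(836 - 2425) = 1 - (2463 + 183)/(836 - 2425) = 1 - 2646/(-1589) = 1 - 2646*(-1)/1589 = 1 - 1*(-378/227) = 1 + 378/227 = 605/227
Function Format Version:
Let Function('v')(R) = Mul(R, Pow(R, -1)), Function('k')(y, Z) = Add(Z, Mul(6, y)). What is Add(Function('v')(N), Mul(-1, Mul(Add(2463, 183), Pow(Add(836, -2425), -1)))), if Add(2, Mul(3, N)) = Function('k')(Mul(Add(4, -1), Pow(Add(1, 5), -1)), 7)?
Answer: Rational(605, 227) ≈ 2.6652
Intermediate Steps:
N = Rational(8, 3) (N = Add(Rational(-2, 3), Mul(Rational(1, 3), Add(7, Mul(6, Mul(Add(4, -1), Pow(Add(1, 5), -1)))))) = Add(Rational(-2, 3), Mul(Rational(1, 3), Add(7, Mul(6, Mul(3, Pow(6, -1)))))) = Add(Rational(-2, 3), Mul(Rational(1, 3), Add(7, Mul(6, Mul(3, Rational(1, 6)))))) = Add(Rational(-2, 3), Mul(Rational(1, 3), Add(7, Mul(6, Rational(1, 2))))) = Add(Rational(-2, 3), Mul(Rational(1, 3), Add(7, 3))) = Add(Rational(-2, 3), Mul(Rational(1, 3), 10)) = Add(Rational(-2, 3), Rational(10, 3)) = Rational(8, 3) ≈ 2.6667)
Function('v')(R) = 1
Add(Function('v')(N), Mul(-1, Mul(Add(2463, 183), Pow(Add(836, -2425), -1)))) = Add(1, Mul(-1, Mul(Add(2463, 183), Pow(Add(836, -2425), -1)))) = Add(1, Mul(-1, Mul(2646, Pow(-1589, -1)))) = Add(1, Mul(-1, Mul(2646, Rational(-1, 1589)))) = Add(1, Mul(-1, Rational(-378, 227))) = Add(1, Rational(378, 227)) = Rational(605, 227)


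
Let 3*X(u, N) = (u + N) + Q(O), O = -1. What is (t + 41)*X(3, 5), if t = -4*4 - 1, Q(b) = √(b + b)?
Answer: 64 + 8*I*√2 ≈ 64.0 + 11.314*I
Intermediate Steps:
Q(b) = √2*√b (Q(b) = √(2*b) = √2*√b)
t = -17 (t = -16 - 1 = -17)
X(u, N) = N/3 + u/3 + I*√2/3 (X(u, N) = ((u + N) + √2*√(-1))/3 = ((N + u) + √2*I)/3 = ((N + u) + I*√2)/3 = (N + u + I*√2)/3 = N/3 + u/3 + I*√2/3)
(t + 41)*X(3, 5) = (-17 + 41)*((⅓)*5 + (⅓)*3 + I*√2/3) = 24*(5/3 + 1 + I*√2/3) = 24*(8/3 + I*√2/3) = 64 + 8*I*√2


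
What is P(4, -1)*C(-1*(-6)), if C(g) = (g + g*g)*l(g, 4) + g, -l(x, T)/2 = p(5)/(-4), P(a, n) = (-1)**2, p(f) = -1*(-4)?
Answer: 90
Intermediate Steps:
p(f) = 4
P(a, n) = 1
l(x, T) = 2 (l(x, T) = -8/(-4) = -8*(-1)/4 = -2*(-1) = 2)
C(g) = 2*g**2 + 3*g (C(g) = (g + g*g)*2 + g = (g + g**2)*2 + g = (2*g + 2*g**2) + g = 2*g**2 + 3*g)
P(4, -1)*C(-1*(-6)) = 1*((-1*(-6))*(3 + 2*(-1*(-6)))) = 1*(6*(3 + 2*6)) = 1*(6*(3 + 12)) = 1*(6*15) = 1*90 = 90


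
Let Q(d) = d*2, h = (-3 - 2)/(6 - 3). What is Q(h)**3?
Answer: -1000/27 ≈ -37.037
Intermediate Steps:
h = -5/3 ≈ -1.6667
Q(d) = 2*d
Q(h)**3 = (2*(-5/3))**3 = (-10/3)**3 = -1000/27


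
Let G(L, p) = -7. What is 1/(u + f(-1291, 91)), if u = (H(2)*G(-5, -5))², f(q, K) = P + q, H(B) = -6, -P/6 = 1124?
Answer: -1/6271 ≈ -0.00015946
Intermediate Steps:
P = -6744 (P = -6*1124 = -6744)
f(q, K) = -6744 + q
u = 1764 (u = (-6*(-7))² = 42² = 1764)
1/(u + f(-1291, 91)) = 1/(1764 + (-6744 - 1291)) = 1/(1764 - 8035) = 1/(-6271) = -1/6271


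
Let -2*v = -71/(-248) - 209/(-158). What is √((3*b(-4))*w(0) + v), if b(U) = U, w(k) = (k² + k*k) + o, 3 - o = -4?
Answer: I*√8137980469/9796 ≈ 9.2089*I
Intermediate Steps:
o = 7 (o = 3 - 1*(-4) = 3 + 4 = 7)
w(k) = 7 + 2*k² (w(k) = (k² + k*k) + 7 = (k² + k²) + 7 = 2*k² + 7 = 7 + 2*k²)
v = -31525/39184 (v = -(-71/(-248) - 209/(-158))/2 = -(-71*(-1/248) - 209*(-1/158))/2 = -(71/248 + 209/158)/2 = -½*31525/19592 = -31525/39184 ≈ -0.80454)
√((3*b(-4))*w(0) + v) = √((3*(-4))*(7 + 2*0²) - 31525/39184) = √(-12*(7 + 2*0) - 31525/39184) = √(-12*(7 + 0) - 31525/39184) = √(-12*7 - 31525/39184) = √(-84 - 31525/39184) = √(-3322981/39184) = I*√8137980469/9796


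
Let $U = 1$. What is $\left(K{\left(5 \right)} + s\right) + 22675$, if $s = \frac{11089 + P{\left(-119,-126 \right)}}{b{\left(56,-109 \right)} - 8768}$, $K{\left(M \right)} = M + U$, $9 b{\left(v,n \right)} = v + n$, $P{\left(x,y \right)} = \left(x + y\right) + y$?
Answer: $\frac{1790908703}{78965} \approx 22680.0$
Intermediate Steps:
$P{\left(x,y \right)} = x + 2 y$
$b{\left(v,n \right)} = \frac{n}{9} + \frac{v}{9}$ ($b{\left(v,n \right)} = \frac{v + n}{9} = \frac{n + v}{9} = \frac{n}{9} + \frac{v}{9}$)
$K{\left(M \right)} = 1 + M$ ($K{\left(M \right)} = M + 1 = 1 + M$)
$s = - \frac{96462}{78965}$ ($s = \frac{11089 + \left(-119 + 2 \left(-126\right)\right)}{\left(\frac{1}{9} \left(-109\right) + \frac{1}{9} \cdot 56\right) - 8768} = \frac{11089 - 371}{\left(- \frac{109}{9} + \frac{56}{9}\right) - 8768} = \frac{11089 - 371}{- \frac{53}{9} - 8768} = \frac{10718}{- \frac{78965}{9}} = 10718 \left(- \frac{9}{78965}\right) = - \frac{96462}{78965} \approx -1.2216$)
$\left(K{\left(5 \right)} + s\right) + 22675 = \left(\left(1 + 5\right) - \frac{96462}{78965}\right) + 22675 = \left(6 - \frac{96462}{78965}\right) + 22675 = \frac{377328}{78965} + 22675 = \frac{1790908703}{78965}$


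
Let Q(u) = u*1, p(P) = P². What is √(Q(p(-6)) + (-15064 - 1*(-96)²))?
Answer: 2*I*√6061 ≈ 155.7*I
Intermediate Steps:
Q(u) = u
√(Q(p(-6)) + (-15064 - 1*(-96)²)) = √((-6)² + (-15064 - 1*(-96)²)) = √(36 + (-15064 - 1*9216)) = √(36 + (-15064 - 9216)) = √(36 - 24280) = √(-24244) = 2*I*√6061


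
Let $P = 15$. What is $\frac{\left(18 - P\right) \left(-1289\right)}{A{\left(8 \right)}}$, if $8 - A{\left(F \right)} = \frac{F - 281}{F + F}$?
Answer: $- \frac{61872}{401} \approx -154.29$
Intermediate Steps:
$A{\left(F \right)} = 8 - \frac{-281 + F}{2 F}$ ($A{\left(F \right)} = 8 - \frac{F - 281}{F + F} = 8 - \frac{-281 + F}{2 F}$)
$\frac{\left(18 - P\right) \left(-1289\right)}{A{\left(8 \right)}} = \frac{\left(18 - 15\right) \left(-1289\right)}{\frac{1}{2} \cdot \frac{1}{8} \left(281 + 15 \cdot 8\right)} = \frac{\left(18 - 15\right) \left(-1289\right)}{\frac{1}{2} \cdot \frac{1}{8} \left(281 + 120\right)} = \frac{3 \left(-1289\right)}{\frac{1}{2} \cdot \frac{1}{8} \cdot 401} = - \frac{3867}{\frac{401}{16}} = \left(-3867\right) \frac{16}{401} = - \frac{61872}{401}$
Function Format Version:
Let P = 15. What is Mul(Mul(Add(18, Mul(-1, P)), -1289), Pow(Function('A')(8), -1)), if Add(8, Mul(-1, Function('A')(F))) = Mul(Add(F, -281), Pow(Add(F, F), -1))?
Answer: Rational(-61872, 401) ≈ -154.29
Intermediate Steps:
Function('A')(F) = Add(8, Mul(Rational(-1, 2), Pow(F, -1), Add(-281, F))) (Function('A')(F) = Add(8, Mul(-1, Mul(Add(F, -281), Pow(Add(F, F), -1)))) = Add(8, Mul(-1, Mul(Add(-281, F), Pow(Mul(2, F), -1)))) = Add(8, Mul(-1, Mul(Add(-281, F), Mul(Rational(1, 2), Pow(F, -1))))) = Add(8, Mul(-1, Mul(Rational(1, 2), Pow(F, -1), Add(-281, F)))) = Add(8, Mul(Rational(-1, 2), Pow(F, -1), Add(-281, F))))
Mul(Mul(Add(18, Mul(-1, P)), -1289), Pow(Function('A')(8), -1)) = Mul(Mul(Add(18, Mul(-1, 15)), -1289), Pow(Mul(Rational(1, 2), Pow(8, -1), Add(281, Mul(15, 8))), -1)) = Mul(Mul(Add(18, -15), -1289), Pow(Mul(Rational(1, 2), Rational(1, 8), Add(281, 120)), -1)) = Mul(Mul(3, -1289), Pow(Mul(Rational(1, 2), Rational(1, 8), 401), -1)) = Mul(-3867, Pow(Rational(401, 16), -1)) = Mul(-3867, Rational(16, 401)) = Rational(-61872, 401)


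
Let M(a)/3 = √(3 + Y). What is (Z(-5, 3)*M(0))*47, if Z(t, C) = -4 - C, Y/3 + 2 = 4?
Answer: -2961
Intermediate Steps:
Y = 6 (Y = -6 + 3*4 = -6 + 12 = 6)
M(a) = 9 (M(a) = 3*√(3 + 6) = 3*√9 = 3*3 = 9)
(Z(-5, 3)*M(0))*47 = ((-4 - 1*3)*9)*47 = ((-4 - 3)*9)*47 = -7*9*47 = -63*47 = -2961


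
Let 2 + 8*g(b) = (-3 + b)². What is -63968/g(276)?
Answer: -511744/74527 ≈ -6.8666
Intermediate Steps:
g(b) = -¼ + (-3 + b)²/8
-63968/g(276) = -63968/(-¼ + (-3 + 276)²/8) = -63968/(-¼ + (⅛)*273²) = -63968/(-¼ + (⅛)*74529) = -63968/(-¼ + 74529/8) = -63968/74527/8 = -63968*8/74527 = -511744/74527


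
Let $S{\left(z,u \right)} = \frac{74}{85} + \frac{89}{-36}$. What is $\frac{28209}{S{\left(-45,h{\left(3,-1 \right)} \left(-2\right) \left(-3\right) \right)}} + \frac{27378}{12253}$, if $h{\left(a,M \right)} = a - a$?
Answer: $- \frac{1057539144042}{60051953} \approx -17610.0$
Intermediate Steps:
$h{\left(a,M \right)} = 0$
$S{\left(z,u \right)} = - \frac{4901}{3060}$ ($S{\left(z,u \right)} = 74 \cdot \frac{1}{85} + 89 \left(- \frac{1}{36}\right) = \frac{74}{85} - \frac{89}{36} = - \frac{4901}{3060}$)
$\frac{28209}{S{\left(-45,h{\left(3,-1 \right)} \left(-2\right) \left(-3\right) \right)}} + \frac{27378}{12253} = \frac{28209}{- \frac{4901}{3060}} + \frac{27378}{12253} = 28209 \left(- \frac{3060}{4901}\right) + 27378 \cdot \frac{1}{12253} = - \frac{86319540}{4901} + \frac{27378}{12253} = - \frac{1057539144042}{60051953}$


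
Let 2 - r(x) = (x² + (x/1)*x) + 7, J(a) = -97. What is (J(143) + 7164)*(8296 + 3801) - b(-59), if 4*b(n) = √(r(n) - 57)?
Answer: 85489499 - I*√439 ≈ 8.549e+7 - 20.952*I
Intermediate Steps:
r(x) = -5 - 2*x² (r(x) = 2 - ((x² + (x/1)*x) + 7) = 2 - ((x² + (x*1)*x) + 7) = 2 - ((x² + x*x) + 7) = 2 - ((x² + x²) + 7) = 2 - (2*x² + 7) = 2 - (7 + 2*x²) = 2 + (-7 - 2*x²) = -5 - 2*x²)
b(n) = √(-62 - 2*n²)/4 (b(n) = √((-5 - 2*n²) - 57)/4 = √(-62 - 2*n²)/4)
(J(143) + 7164)*(8296 + 3801) - b(-59) = (-97 + 7164)*(8296 + 3801) - √(-62 - 2*(-59)²)/4 = 7067*12097 - √(-62 - 2*3481)/4 = 85489499 - √(-62 - 6962)/4 = 85489499 - √(-7024)/4 = 85489499 - 4*I*√439/4 = 85489499 - I*√439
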